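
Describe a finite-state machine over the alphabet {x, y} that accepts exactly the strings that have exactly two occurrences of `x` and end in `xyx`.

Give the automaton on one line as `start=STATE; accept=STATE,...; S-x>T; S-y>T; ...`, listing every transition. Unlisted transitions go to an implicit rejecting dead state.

start=q0; accept=q4; q0-x>q1; q0-y>q0; q1-x>q2; q1-y>q3; q2-x>q2; q2-y>q2; q3-x>q4; q3-y>q2; q4-x>q2; q4-y>q2

Run two small machines in parallel and take their product. One (4 states) tracks the count of `x`s, saturating at 3; the other (4 states) tracks how much of the suffix `xyx` has currently been matched. Each combined state is a pair, one component from each; accept when both components accept. Minimizing collapses redundant product states.
With 5 states:
        x   y  
>  q0   q1  q0 
   q1   q2  q3 
   q2   q2  q2 
   q3   q4  q2 
 * q4   q2  q2 
(> = start, * = accepting)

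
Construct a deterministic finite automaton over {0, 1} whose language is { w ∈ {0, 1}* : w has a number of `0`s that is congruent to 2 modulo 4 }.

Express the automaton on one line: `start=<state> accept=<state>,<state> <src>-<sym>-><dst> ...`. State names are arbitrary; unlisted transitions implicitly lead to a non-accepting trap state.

Keep the running count of `0`s modulo 4: each `0` advances along the cycle q0 → q1 → q2 → q3 → q0 while other symbols loop. Accept at q2.
        0   1  
>  q0   q1  q0 
   q1   q2  q1 
 * q2   q3  q2 
   q3   q0  q3 
(> = start, * = accepting)

start=q0 accept=q2 q0-0->q1 q0-1->q0 q1-0->q2 q1-1->q1 q2-0->q3 q2-1->q2 q3-0->q0 q3-1->q3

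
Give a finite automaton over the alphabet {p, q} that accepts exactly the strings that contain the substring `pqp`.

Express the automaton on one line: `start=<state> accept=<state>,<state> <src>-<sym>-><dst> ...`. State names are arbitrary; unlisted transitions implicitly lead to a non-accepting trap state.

Track how much of `pqp` has been matched so far: state s0 is no progress, s3 is the absorbing accept state reached once `pqp` has occurred. Intermediate states record partial matches; on a mismatch, fall back to the longest reusable overlap.
With 4 states:
        p   q  
>  s0   s1  s0 
   s1   s1  s2 
   s2   s3  s0 
 * s3   s3  s3 
(> = start, * = accepting)

start=s0 accept=s3 s0-p->s1 s0-q->s0 s1-p->s1 s1-q->s2 s2-p->s3 s2-q->s0 s3-p->s3 s3-q->s3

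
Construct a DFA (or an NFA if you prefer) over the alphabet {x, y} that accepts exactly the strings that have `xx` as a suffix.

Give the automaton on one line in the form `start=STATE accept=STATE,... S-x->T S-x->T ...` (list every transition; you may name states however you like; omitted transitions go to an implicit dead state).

Remember how much of `xx` the current input suffix matches. State A means no match yet; B means the last symbol is `x`; C means the last 2 symbols are `xx`. Only C accepts. On a mismatch, fall back to the longest proper suffix that is still a prefix of `xx`.
       x  y 
>  A   B  A 
   B   C  A 
 * C   C  A 
(> = start, * = accepting)

start=A accept=C A-x->B A-y->A B-x->C B-y->A C-x->C C-y->A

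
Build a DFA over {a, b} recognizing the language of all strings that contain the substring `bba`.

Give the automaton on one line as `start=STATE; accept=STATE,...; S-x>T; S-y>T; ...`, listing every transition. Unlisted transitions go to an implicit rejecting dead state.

Track how much of `bba` has been matched so far: state s0 is no progress, s3 is the absorbing accept state reached once `bba` has occurred. Intermediate states record partial matches; on a mismatch, fall back to the longest reusable overlap.
A 4-state machine:
        a   b  
>  s0   s0  s1 
   s1   s0  s2 
   s2   s3  s2 
 * s3   s3  s3 
(> = start, * = accepting)

start=s0; accept=s3; s0-a>s0; s0-b>s1; s1-a>s0; s1-b>s2; s2-a>s3; s2-b>s2; s3-a>s3; s3-b>s3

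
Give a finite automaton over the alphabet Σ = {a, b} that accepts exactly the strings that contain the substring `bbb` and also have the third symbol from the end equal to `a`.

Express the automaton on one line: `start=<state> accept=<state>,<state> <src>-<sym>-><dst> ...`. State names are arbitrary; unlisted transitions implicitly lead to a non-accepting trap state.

Handle the two conditions separately and then intersect. The first has 4 states tracking whether and how much of `bbb` has been seen; the second has 15 states tracking the last 3 symbols read. A product state is a pair (one from each), accepting exactly when both do. After merging equivalent states the machine shrinks.
With 11 states:
          a    b  
>  q0     q0   q1 
   q1     q0   q2 
   q2     q0   q3 
   q3     q4   q3 
   q4     q5   q6 
   q5     q7   q8 
   q6     q9  q10 
 * q7     q7   q8 
 * q8     q9  q10 
 * q9     q5   q6 
 * q10    q4   q3 
(> = start, * = accepting)

start=q0 accept=q7,q8,q9,q10 q0-a->q0 q0-b->q1 q1-a->q0 q1-b->q2 q2-a->q0 q2-b->q3 q3-a->q4 q3-b->q3 q4-a->q5 q4-b->q6 q5-a->q7 q5-b->q8 q6-a->q9 q6-b->q10 q7-a->q7 q7-b->q8 q8-a->q9 q8-b->q10 q9-a->q5 q9-b->q6 q10-a->q4 q10-b->q3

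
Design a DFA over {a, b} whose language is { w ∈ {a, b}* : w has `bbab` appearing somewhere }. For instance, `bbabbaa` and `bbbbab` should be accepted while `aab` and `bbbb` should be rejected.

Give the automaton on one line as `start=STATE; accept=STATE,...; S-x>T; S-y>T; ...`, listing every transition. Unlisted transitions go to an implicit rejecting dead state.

start=q0; accept=q4; q0-a>q0; q0-b>q1; q1-a>q0; q1-b>q2; q2-a>q3; q2-b>q2; q3-a>q0; q3-b>q4; q4-a>q4; q4-b>q4

Track how much of `bbab` has been matched so far: state q0 is no progress, q4 is the absorbing accept state reached once `bbab` has occurred. Intermediate states record partial matches; on a mismatch, fall back to the longest reusable overlap.
5 states suffice.
        a   b  
>  q0   q0  q1 
   q1   q0  q2 
   q2   q3  q2 
   q3   q0  q4 
 * q4   q4  q4 
(> = start, * = accepting)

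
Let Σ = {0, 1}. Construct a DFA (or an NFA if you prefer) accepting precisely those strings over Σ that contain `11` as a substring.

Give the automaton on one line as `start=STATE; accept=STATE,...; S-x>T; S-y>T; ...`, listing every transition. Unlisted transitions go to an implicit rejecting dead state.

Track how much of `11` has been matched so far: state s0 is no progress, s2 is the absorbing accept state reached once `11` has occurred. Intermediate states record partial matches; on a mismatch, fall back to the longest reusable overlap.
A 3-state machine:
        0   1  
>  s0   s0  s1 
   s1   s0  s2 
 * s2   s2  s2 
(> = start, * = accepting)

start=s0; accept=s2; s0-0>s0; s0-1>s1; s1-0>s0; s1-1>s2; s2-0>s2; s2-1>s2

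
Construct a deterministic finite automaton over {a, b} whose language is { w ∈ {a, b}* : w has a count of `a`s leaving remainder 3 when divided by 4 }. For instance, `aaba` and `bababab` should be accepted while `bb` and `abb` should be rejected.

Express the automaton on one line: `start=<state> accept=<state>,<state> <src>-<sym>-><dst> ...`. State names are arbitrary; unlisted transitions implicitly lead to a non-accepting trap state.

The only thing that matters is how many `a`s have appeared, reduced mod 4. Use one state per residue: S0 for 0, …, S3 for 3. Reading `a` moves to the next residue; anything else stays put. S3 is accepting.
A 4-state machine:
        a   b  
>  S0   S1  S0 
   S1   S2  S1 
   S2   S3  S2 
 * S3   S0  S3 
(> = start, * = accepting)

start=S0 accept=S3 S0-a->S1 S0-b->S0 S1-a->S2 S1-b->S1 S2-a->S3 S2-b->S2 S3-a->S0 S3-b->S3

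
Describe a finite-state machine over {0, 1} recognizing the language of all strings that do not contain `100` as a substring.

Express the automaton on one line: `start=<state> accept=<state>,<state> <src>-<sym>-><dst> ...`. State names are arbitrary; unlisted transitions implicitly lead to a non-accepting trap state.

Track partial matches of the forbidden pattern `100`. State s3 is a dead state reached once `100` has occurred; every other state accepts. s0 means no part of `100` is currently matched.
With 4 states:
        0   1  
>* s0   s0  s1 
 * s1   s2  s1 
 * s2   s3  s1 
   s3   s3  s3 
(> = start, * = accepting)

start=s0 accept=s0,s1,s2 s0-0->s0 s0-1->s1 s1-0->s2 s1-1->s1 s2-0->s3 s2-1->s1 s3-0->s3 s3-1->s3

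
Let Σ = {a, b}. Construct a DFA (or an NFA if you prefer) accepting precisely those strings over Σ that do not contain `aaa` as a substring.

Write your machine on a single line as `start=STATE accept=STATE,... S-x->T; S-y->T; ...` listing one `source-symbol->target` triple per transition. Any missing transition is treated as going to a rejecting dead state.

This is the complement of 'contains `aaa`'. Use the same substring-matching states — S0 through S3 holding how much of `aaa` has just been matched — but flip the accepting set: everything except the trap S3 accepts.
4 states suffice.
        a   b  
>* S0   S1  S0 
 * S1   S2  S0 
 * S2   S3  S0 
   S3   S3  S3 
(> = start, * = accepting)

start=S0; accept=S0,S1,S2; S0-a->S1; S0-b->S0; S1-a->S2; S1-b->S0; S2-a->S3; S2-b->S0; S3-a->S3; S3-b->S3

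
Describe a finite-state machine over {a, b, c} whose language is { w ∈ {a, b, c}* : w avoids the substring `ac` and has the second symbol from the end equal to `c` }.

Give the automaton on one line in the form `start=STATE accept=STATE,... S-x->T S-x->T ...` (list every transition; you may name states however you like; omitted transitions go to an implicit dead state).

start=q0 accept=q10,q11,q12 q0-a->q1 q0-b->q2 q0-c->q3 q1-a->q4 q1-b->q5 q1-c->q6 q2-a->q7 q2-b->q8 q2-c->q9 q3-a->q10 q3-b->q11 q3-c->q12 q4-a->q4 q4-b->q5 q4-c->q6 q5-a->q7 q5-b->q8 q5-c->q9 q6-a->q13 q6-b->q14 q6-c->q15 q7-a->q4 q7-b->q5 q7-c->q6 q8-a->q7 q8-b->q8 q8-c->q9 q9-a->q10 q9-b->q11 q9-c->q12 q10-a->q4 q10-b->q5 q10-c->q6 q11-a->q7 q11-b->q8 q11-c->q9 q12-a->q10 q12-b->q11 q12-c->q12 q13-a->q16 q13-b->q17 q13-c->q6 q14-a->q18 q14-b->q19 q14-c->q20 q15-a->q13 q15-b->q14 q15-c->q15 q16-a->q16 q16-b->q17 q16-c->q6 q17-a->q18 q17-b->q19 q17-c->q20 q18-a->q16 q18-b->q17 q18-c->q6 q19-a->q18 q19-b->q19 q19-c->q20 q20-a->q13 q20-b->q14 q20-c->q15

Run two small machines in parallel and take their product. One (3 states) tracks partial matches of the forbidden pattern `ac`; the other (13 states) tracks the last 2 symbols read. Each combined state is a pair, one component from each; accept when both components accept.
A 21-state machine:
          a    b    c  
>  q0     q1   q2   q3 
   q1     q4   q5   q6 
   q2     q7   q8   q9 
   q3    q10  q11  q12 
   q4     q4   q5   q6 
   q5     q7   q8   q9 
   q6    q13  q14  q15 
   q7     q4   q5   q6 
   q8     q7   q8   q9 
   q9    q10  q11  q12 
 * q10    q4   q5   q6 
 * q11    q7   q8   q9 
 * q12   q10  q11  q12 
   q13   q16  q17   q6 
   q14   q18  q19  q20 
   q15   q13  q14  q15 
   q16   q16  q17   q6 
   q17   q18  q19  q20 
   q18   q16  q17   q6 
   q19   q18  q19  q20 
   q20   q13  q14  q15 
(> = start, * = accepting)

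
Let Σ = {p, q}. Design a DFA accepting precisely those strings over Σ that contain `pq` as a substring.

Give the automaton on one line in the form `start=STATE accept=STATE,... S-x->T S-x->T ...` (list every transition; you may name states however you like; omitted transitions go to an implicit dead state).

Track how much of `pq` has been matched so far: state s0 is no progress, s2 is the absorbing accept state reached once `pq` has occurred. Intermediate states record partial matches; on a mismatch, fall back to the longest reusable overlap.
        p   q  
>  s0   s1  s0 
   s1   s1  s2 
 * s2   s2  s2 
(> = start, * = accepting)

start=s0 accept=s2 s0-p->s1 s0-q->s0 s1-p->s1 s1-q->s2 s2-p->s2 s2-q->s2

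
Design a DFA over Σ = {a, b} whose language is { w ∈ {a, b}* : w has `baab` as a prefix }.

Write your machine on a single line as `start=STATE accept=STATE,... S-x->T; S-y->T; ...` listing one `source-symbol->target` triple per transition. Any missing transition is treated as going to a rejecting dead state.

start=q0; accept=q4; q0-a->q5; q0-b->q1; q1-a->q2; q1-b->q5; q2-a->q3; q2-b->q5; q3-a->q5; q3-b->q4; q4-a->q4; q4-b->q4; q5-a->q5; q5-b->q5

Walk along `baab` while the input agrees: from q0 take `b` to q1, and so on. Any deviation drops to the rejecting sink q5. Once q4 is reached the prefix is confirmed and every continuation is accepted.
        a   b  
>  q0   q5  q1 
   q1   q2  q5 
   q2   q3  q5 
   q3   q5  q4 
 * q4   q4  q4 
   q5   q5  q5 
(> = start, * = accepting)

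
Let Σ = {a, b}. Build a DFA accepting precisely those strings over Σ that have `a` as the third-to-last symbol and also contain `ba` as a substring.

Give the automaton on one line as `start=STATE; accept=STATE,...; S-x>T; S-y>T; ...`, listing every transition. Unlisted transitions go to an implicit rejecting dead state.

start=S0; accept=S5,S8,S9,S10; S0-a>S1; S0-b>S2; S1-a>S1; S1-b>S3; S2-a>S4; S2-b>S2; S3-a>S5; S3-b>S2; S4-a>S6; S4-b>S7; S5-a>S6; S5-b>S7; S6-a>S8; S6-b>S9; S7-a>S5; S7-b>S10; S8-a>S8; S8-b>S9; S9-a>S5; S9-b>S10; S10-a>S4; S10-b>S2

Handle the two conditions separately and then intersect. One (15 states) tracks the last 3 symbols read; the other (3 states) tracks whether and how much of `ba` has been seen. Each combined state is a pair, one component from each; accept when both components accept. Minimizing collapses redundant product states.
11 states suffice.
          a    b  
>  S0     S1   S2 
   S1     S1   S3 
   S2     S4   S2 
   S3     S5   S2 
   S4     S6   S7 
 * S5     S6   S7 
   S6     S8   S9 
   S7     S5  S10 
 * S8     S8   S9 
 * S9     S5  S10 
 * S10    S4   S2 
(> = start, * = accepting)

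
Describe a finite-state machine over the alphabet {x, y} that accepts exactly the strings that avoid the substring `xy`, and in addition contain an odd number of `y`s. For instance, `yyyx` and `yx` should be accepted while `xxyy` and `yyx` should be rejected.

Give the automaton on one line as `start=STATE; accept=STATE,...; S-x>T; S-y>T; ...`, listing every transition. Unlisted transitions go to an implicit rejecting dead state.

start=q0; accept=q2,q4; q0-x>q1; q0-y>q2; q1-x>q1; q1-y>q3; q2-x>q4; q2-y>q0; q3-x>q3; q3-y>q5; q4-x>q4; q4-y>q5; q5-x>q5; q5-y>q3

Build one automaton per condition and run them in lockstep. The first has 3 states tracking partial matches of the forbidden pattern `xy`; the second has 2 states tracking the count of `y`s modulo 2. A product state is a pair (one from each), accepting exactly when both do.
6 states suffice.
        x   y  
>  q0   q1  q2 
   q1   q1  q3 
 * q2   q4  q0 
   q3   q3  q5 
 * q4   q4  q5 
   q5   q5  q3 
(> = start, * = accepting)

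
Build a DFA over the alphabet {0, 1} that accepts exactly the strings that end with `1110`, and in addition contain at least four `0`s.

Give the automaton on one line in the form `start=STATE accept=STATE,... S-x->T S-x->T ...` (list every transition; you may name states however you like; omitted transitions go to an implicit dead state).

start=q0 accept=q7 q0-0->q1 q0-1->q0 q1-0->q2 q1-1->q1 q2-0->q3 q2-1->q2 q3-0->q3 q3-1->q4 q4-0->q3 q4-1->q5 q5-0->q3 q5-1->q6 q6-0->q7 q6-1->q6 q7-0->q3 q7-1->q4

Build one automaton per condition and run them in lockstep. One (5 states) tracks how much of the suffix `1110` has currently been matched; the other (6 states) tracks the count of `0`s, saturating at 5. Each combined state is a pair, one component from each; accept when both components accept. Equivalent product states are then merged.
With 8 states:
        0   1  
>  q0   q1  q0 
   q1   q2  q1 
   q2   q3  q2 
   q3   q3  q4 
   q4   q3  q5 
   q5   q3  q6 
   q6   q7  q6 
 * q7   q3  q4 
(> = start, * = accepting)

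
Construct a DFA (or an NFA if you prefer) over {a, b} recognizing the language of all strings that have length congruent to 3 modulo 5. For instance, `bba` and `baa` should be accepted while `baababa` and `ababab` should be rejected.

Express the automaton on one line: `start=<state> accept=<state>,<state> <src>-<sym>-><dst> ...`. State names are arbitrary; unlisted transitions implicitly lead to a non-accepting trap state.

start=q0 accept=q3 q0-a->q1 q0-b->q1 q1-a->q2 q1-b->q2 q2-a->q3 q2-b->q3 q3-a->q4 q3-b->q4 q4-a->q0 q4-b->q0

Only the length mod 5 matters, so use a 5-cycle: from any state, every input symbol moves to the next state, wrapping q4 back to q0. Mark q3 accepting.
With 5 states:
        a   b  
>  q0   q1  q1 
   q1   q2  q2 
   q2   q3  q3 
 * q3   q4  q4 
   q4   q0  q0 
(> = start, * = accepting)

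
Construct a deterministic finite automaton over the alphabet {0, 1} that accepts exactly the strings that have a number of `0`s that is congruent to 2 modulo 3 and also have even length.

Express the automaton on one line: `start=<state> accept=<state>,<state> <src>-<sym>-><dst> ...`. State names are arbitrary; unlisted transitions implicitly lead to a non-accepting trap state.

Build one automaton per condition and run them in lockstep. The first has 3 states tracking the count of `0`s modulo 3; the second has 2 states tracking the input length modulo 2. A product state is a pair (one from each), accepting exactly when both do.
6 states suffice.
        0   1  
>  S0   S1  S2 
   S1   S3  S4 
   S2   S4  S0 
 * S3   S2  S5 
   S4   S5  S1 
   S5   S0  S3 
(> = start, * = accepting)

start=S0 accept=S3 S0-0->S1 S0-1->S2 S1-0->S3 S1-1->S4 S2-0->S4 S2-1->S0 S3-0->S2 S3-1->S5 S4-0->S5 S4-1->S1 S5-0->S0 S5-1->S3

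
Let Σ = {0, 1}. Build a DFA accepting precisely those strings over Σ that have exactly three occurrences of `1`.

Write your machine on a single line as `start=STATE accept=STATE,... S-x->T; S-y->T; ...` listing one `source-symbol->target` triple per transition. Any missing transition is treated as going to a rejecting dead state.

Count `1`s, saturating at 4: states s0 through s3 mean 0 through 3 `1`s seen; s4 means more than 3. Each `1` increments (capped at s4); other symbols loop. Accept from {s3}.
5 states suffice.
        0   1  
>  s0   s0  s1 
   s1   s1  s2 
   s2   s2  s3 
 * s3   s3  s4 
   s4   s4  s4 
(> = start, * = accepting)

start=s0; accept=s3; s0-0->s0; s0-1->s1; s1-0->s1; s1-1->s2; s2-0->s2; s2-1->s3; s3-0->s3; s3-1->s4; s4-0->s4; s4-1->s4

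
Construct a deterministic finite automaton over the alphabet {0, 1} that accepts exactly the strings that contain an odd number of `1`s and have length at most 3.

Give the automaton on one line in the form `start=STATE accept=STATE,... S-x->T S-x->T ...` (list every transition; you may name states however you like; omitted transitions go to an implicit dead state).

Build one automaton per condition and run them in lockstep. One (2 states) tracks the count of `1`s modulo 2; the other (5 states) tracks the input length, saturating at 4. Each combined state is a pair, one component from each; accept when both components accept.
9 states suffice.
        0   1  
>  s0   s1  s2 
   s1   s3  s4 
 * s2   s4  s3 
   s3   s5  s6 
 * s4   s6  s5 
   s5   s7  s8 
 * s6   s8  s7 
   s7   s7  s8 
   s8   s8  s7 
(> = start, * = accepting)

start=s0 accept=s2,s4,s6 s0-0->s1 s0-1->s2 s1-0->s3 s1-1->s4 s2-0->s4 s2-1->s3 s3-0->s5 s3-1->s6 s4-0->s6 s4-1->s5 s5-0->s7 s5-1->s8 s6-0->s8 s6-1->s7 s7-0->s7 s7-1->s8 s8-0->s8 s8-1->s7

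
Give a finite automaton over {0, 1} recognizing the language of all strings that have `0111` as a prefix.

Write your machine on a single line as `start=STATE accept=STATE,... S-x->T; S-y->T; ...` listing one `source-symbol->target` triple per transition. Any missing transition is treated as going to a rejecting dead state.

start=S0; accept=S4; S0-0->S1; S0-1->S5; S1-0->S5; S1-1->S2; S2-0->S5; S2-1->S3; S3-0->S5; S3-1->S4; S4-0->S4; S4-1->S4; S5-0->S5; S5-1->S5

Walk along `0111` while the input agrees: from S0 take `0` to S1, and so on. Any deviation drops to the rejecting sink S5. Once S4 is reached the prefix is confirmed and every continuation is accepted.
A 6-state machine:
        0   1  
>  S0   S1  S5 
   S1   S5  S2 
   S2   S5  S3 
   S3   S5  S4 
 * S4   S4  S4 
   S5   S5  S5 
(> = start, * = accepting)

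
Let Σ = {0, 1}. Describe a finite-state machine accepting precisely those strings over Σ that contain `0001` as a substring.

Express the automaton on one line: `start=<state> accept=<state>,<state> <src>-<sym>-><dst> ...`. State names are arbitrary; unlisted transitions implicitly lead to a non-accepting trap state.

start=s0 accept=s4 s0-0->s1 s0-1->s0 s1-0->s2 s1-1->s0 s2-0->s3 s2-1->s0 s3-0->s3 s3-1->s4 s4-0->s4 s4-1->s4

Track how much of `0001` has been matched so far: state s0 is no progress, s4 is the absorbing accept state reached once `0001` has occurred. Intermediate states record partial matches; on a mismatch, fall back to the longest reusable overlap.
With 5 states:
        0   1  
>  s0   s1  s0 
   s1   s2  s0 
   s2   s3  s0 
   s3   s3  s4 
 * s4   s4  s4 
(> = start, * = accepting)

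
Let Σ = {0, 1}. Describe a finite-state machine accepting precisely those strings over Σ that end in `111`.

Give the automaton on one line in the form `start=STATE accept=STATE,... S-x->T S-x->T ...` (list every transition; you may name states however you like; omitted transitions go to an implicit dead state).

start=S0 accept=S3 S0-0->S0 S0-1->S1 S1-0->S0 S1-1->S2 S2-0->S0 S2-1->S3 S3-0->S0 S3-1->S3

Let each state record the length of the longest suffix of the input read so far that is also a prefix of `111`. S1 means the last symbol is `1`; S2 means the last 2 symbols are `11`; S3 means the last 3 symbols are `111`. Accept only at S3, where the string currently ends in `111`.
4 states suffice.
        0   1  
>  S0   S0  S1 
   S1   S0  S2 
   S2   S0  S3 
 * S3   S0  S3 
(> = start, * = accepting)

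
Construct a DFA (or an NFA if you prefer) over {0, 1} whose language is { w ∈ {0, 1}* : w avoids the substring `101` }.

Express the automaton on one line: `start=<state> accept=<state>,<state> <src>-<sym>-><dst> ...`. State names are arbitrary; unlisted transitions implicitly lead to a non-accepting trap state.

Track partial matches of the forbidden pattern `101`. State q3 is a dead state reached once `101` has occurred; every other state accepts. q0 means no part of `101` is currently matched.
        0   1  
>* q0   q0  q1 
 * q1   q2  q1 
 * q2   q0  q3 
   q3   q3  q3 
(> = start, * = accepting)

start=q0 accept=q0,q1,q2 q0-0->q0 q0-1->q1 q1-0->q2 q1-1->q1 q2-0->q0 q2-1->q3 q3-0->q3 q3-1->q3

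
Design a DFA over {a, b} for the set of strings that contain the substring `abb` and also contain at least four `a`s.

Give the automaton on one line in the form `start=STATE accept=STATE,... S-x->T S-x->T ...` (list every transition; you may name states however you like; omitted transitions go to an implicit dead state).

start=s0 accept=s12 s0-a->s1 s0-b->s0 s1-a->s2 s1-b->s3 s2-a->s4 s2-b->s5 s3-a->s2 s3-b->s6 s4-a->s7 s4-b->s8 s5-a->s4 s5-b->s9 s6-a->s9 s6-b->s6 s7-a->s7 s7-b->s10 s8-a->s7 s8-b->s11 s9-a->s11 s9-b->s9 s10-a->s7 s10-b->s12 s11-a->s12 s11-b->s11 s12-a->s12 s12-b->s12

Run two small machines in parallel and take their product. One (4 states) tracks whether and how much of `abb` has been seen; the other (6 states) tracks the count of `a`s, saturating at 5. Each combined state is a pair, one component from each; accept when both components accept. Minimizing collapses redundant product states.
A 13-state machine:
          a    b  
>  s0     s1   s0 
   s1     s2   s3 
   s2     s4   s5 
   s3     s2   s6 
   s4     s7   s8 
   s5     s4   s9 
   s6     s9   s6 
   s7     s7  s10 
   s8     s7  s11 
   s9    s11   s9 
   s10    s7  s12 
   s11   s12  s11 
 * s12   s12  s12 
(> = start, * = accepting)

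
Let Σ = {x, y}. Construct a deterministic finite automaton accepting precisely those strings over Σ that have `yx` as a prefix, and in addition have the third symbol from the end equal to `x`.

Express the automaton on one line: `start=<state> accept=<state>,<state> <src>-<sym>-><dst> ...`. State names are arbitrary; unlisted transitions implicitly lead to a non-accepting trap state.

start=s0 accept=s6,s7,s8,s9 s0-x->s1 s0-y->s2 s1-x->s1 s1-y->s1 s2-x->s3 s2-y->s1 s3-x->s4 s3-y->s5 s4-x->s6 s4-y->s7 s5-x->s8 s5-y->s9 s6-x->s6 s6-y->s7 s7-x->s8 s7-y->s9 s8-x->s4 s8-y->s5 s9-x->s3 s9-y->s10 s10-x->s3 s10-y->s10

Run two small machines in parallel and take their product. One (4 states) tracks whether the input so far still matches the prefix `yx`; the other (15 states) tracks the last 3 symbols read. Each combined state is a pair, one component from each; accept when both components accept. Minimizing collapses redundant product states.
An 11-state machine:
          x    y  
>  s0     s1   s2 
   s1     s1   s1 
   s2     s3   s1 
   s3     s4   s5 
   s4     s6   s7 
   s5     s8   s9 
 * s6     s6   s7 
 * s7     s8   s9 
 * s8     s4   s5 
 * s9     s3  s10 
   s10    s3  s10 
(> = start, * = accepting)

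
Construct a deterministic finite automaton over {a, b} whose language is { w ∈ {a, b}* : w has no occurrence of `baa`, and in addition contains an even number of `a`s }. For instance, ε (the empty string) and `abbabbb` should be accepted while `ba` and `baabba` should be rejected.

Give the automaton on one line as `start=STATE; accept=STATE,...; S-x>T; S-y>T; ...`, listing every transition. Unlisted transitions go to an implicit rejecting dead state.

Run two small machines in parallel and take their product. The first has 4 states tracking partial matches of the forbidden pattern `baa`; the second has 2 states tracking the count of `a`s modulo 2. A product state is a pair (one from each), accepting exactly when both do. After merging equivalent states the machine shrinks.
7 states suffice.
        a   b  
>* S0   S1  S2 
   S1   S0  S3 
 * S2   S4  S2 
   S3   S5  S3 
   S4   S6  S3 
 * S5   S6  S2 
   S6   S6  S6 
(> = start, * = accepting)

start=S0; accept=S0,S2,S5; S0-a>S1; S0-b>S2; S1-a>S0; S1-b>S3; S2-a>S4; S2-b>S2; S3-a>S5; S3-b>S3; S4-a>S6; S4-b>S3; S5-a>S6; S5-b>S2; S6-a>S6; S6-b>S6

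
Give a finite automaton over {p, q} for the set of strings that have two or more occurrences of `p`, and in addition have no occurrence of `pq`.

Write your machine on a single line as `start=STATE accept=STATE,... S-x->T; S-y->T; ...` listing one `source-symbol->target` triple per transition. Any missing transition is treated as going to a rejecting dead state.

Build one automaton per condition and run them in lockstep. The first has 4 states tracking the count of `p`s, saturating at 3; the second has 3 states tracking partial matches of the forbidden pattern `pq`. A product state is a pair (one from each), accepting exactly when both do.
7 states suffice.
        p   q  
>  s0   s1  s0 
   s1   s2  s3 
 * s2   s4  s5 
   s3   s5  s3 
 * s4   s4  s6 
   s5   s6  s5 
   s6   s6  s6 
(> = start, * = accepting)

start=s0; accept=s2,s4; s0-p->s1; s0-q->s0; s1-p->s2; s1-q->s3; s2-p->s4; s2-q->s5; s3-p->s5; s3-q->s3; s4-p->s4; s4-q->s6; s5-p->s6; s5-q->s5; s6-p->s6; s6-q->s6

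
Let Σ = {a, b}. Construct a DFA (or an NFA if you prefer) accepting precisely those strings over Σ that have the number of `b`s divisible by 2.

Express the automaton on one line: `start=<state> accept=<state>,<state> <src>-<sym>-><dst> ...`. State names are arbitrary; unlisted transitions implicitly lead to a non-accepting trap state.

Keep the running count of `b`s modulo 2: each `b` advances along the cycle q0 → q1 → q0 while other symbols loop. Accept at q0.
With 2 states:
        a   b  
>* q0   q0  q1 
   q1   q1  q0 
(> = start, * = accepting)

start=q0 accept=q0 q0-a->q0 q0-b->q1 q1-a->q1 q1-b->q0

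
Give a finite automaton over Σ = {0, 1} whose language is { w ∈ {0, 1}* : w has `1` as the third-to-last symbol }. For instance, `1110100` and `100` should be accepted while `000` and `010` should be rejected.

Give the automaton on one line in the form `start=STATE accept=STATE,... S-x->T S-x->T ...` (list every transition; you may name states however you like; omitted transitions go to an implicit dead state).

start=S0 accept=S11,S12,S13,S14 S0-0->S1 S0-1->S2 S1-0->S3 S1-1->S4 S2-0->S5 S2-1->S6 S3-0->S7 S3-1->S8 S4-0->S9 S4-1->S10 S5-0->S11 S5-1->S12 S6-0->S13 S6-1->S14 S7-0->S7 S7-1->S8 S8-0->S9 S8-1->S10 S9-0->S11 S9-1->S12 S10-0->S13 S10-1->S14 S11-0->S7 S11-1->S8 S12-0->S9 S12-1->S10 S13-0->S11 S13-1->S12 S14-0->S13 S14-1->S14

Because acceptance depends on a position counted from the end, the machine has to buffer the most recent 3 symbols. Make each state the string of the last up-to-3 symbols read; on input `x` shift the window left and append `x`. Accept when the buffered window has length 3 and begins with `1`.
15 states suffice.
          0    1  
>  S0     S1   S2 
   S1     S3   S4 
   S2     S5   S6 
   S3     S7   S8 
   S4     S9  S10 
   S5    S11  S12 
   S6    S13  S14 
   S7     S7   S8 
   S8     S9  S10 
   S9    S11  S12 
   S10   S13  S14 
 * S11    S7   S8 
 * S12    S9  S10 
 * S13   S11  S12 
 * S14   S13  S14 
(> = start, * = accepting)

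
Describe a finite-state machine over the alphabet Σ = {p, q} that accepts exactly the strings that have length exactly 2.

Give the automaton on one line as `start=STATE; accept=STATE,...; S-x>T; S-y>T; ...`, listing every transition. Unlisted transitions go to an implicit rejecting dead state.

Count input length up to 3: every symbol moves from A toward D, which means 'more than 2' and absorbs. Accept from {C}.
4 states suffice.
       p  q 
>  A   B  B 
   B   C  C 
 * C   D  D 
   D   D  D 
(> = start, * = accepting)

start=A; accept=C; A-p>B; A-q>B; B-p>C; B-q>C; C-p>D; C-q>D; D-p>D; D-q>D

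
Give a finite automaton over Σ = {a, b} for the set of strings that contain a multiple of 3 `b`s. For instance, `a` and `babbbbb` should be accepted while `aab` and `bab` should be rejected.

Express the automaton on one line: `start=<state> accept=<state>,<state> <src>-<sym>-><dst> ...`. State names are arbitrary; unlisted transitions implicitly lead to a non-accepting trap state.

Keep the running count of `b`s modulo 3: each `b` advances along the cycle S0 → S1 → S2 → S0 while other symbols loop. Accept at S0.
A 3-state machine:
        a   b  
>* S0   S0  S1 
   S1   S1  S2 
   S2   S2  S0 
(> = start, * = accepting)

start=S0 accept=S0 S0-a->S0 S0-b->S1 S1-a->S1 S1-b->S2 S2-a->S2 S2-b->S0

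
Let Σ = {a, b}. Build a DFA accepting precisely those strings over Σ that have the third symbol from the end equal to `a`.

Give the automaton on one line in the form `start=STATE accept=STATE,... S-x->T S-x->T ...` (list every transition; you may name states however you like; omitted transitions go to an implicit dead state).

start=s0 accept=s7,s8,s9,s10 s0-a->s1 s0-b->s2 s1-a->s3 s1-b->s4 s2-a->s5 s2-b->s6 s3-a->s7 s3-b->s8 s4-a->s9 s4-b->s10 s5-a->s11 s5-b->s12 s6-a->s13 s6-b->s14 s7-a->s7 s7-b->s8 s8-a->s9 s8-b->s10 s9-a->s11 s9-b->s12 s10-a->s13 s10-b->s14 s11-a->s7 s11-b->s8 s12-a->s9 s12-b->s10 s13-a->s11 s13-b->s12 s14-a->s13 s14-b->s14

A DFA must remember the last 3 symbols (since which symbol is third-to-last isn't known until the input ends). Use one state per possible window of the last ≤3 symbols; accept from those whose window starts with `a`.
15 states suffice.
          a    b  
>  s0     s1   s2 
   s1     s3   s4 
   s2     s5   s6 
   s3     s7   s8 
   s4     s9  s10 
   s5    s11  s12 
   s6    s13  s14 
 * s7     s7   s8 
 * s8     s9  s10 
 * s9    s11  s12 
 * s10   s13  s14 
   s11    s7   s8 
   s12    s9  s10 
   s13   s11  s12 
   s14   s13  s14 
(> = start, * = accepting)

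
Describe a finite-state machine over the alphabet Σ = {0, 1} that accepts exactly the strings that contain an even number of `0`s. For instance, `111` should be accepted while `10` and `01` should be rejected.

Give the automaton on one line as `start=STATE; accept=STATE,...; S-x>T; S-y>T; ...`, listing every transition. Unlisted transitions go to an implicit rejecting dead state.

Keep the running count of `0`s modulo 2: each `0` advances along the cycle q0 → q1 → q0 while other symbols loop. Accept at q0.
        0   1  
>* q0   q1  q0 
   q1   q0  q1 
(> = start, * = accepting)

start=q0; accept=q0; q0-0>q1; q0-1>q0; q1-0>q0; q1-1>q1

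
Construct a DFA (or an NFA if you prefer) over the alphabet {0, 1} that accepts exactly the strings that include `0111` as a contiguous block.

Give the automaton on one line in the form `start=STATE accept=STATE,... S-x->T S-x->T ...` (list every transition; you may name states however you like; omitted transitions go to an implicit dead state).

Track how much of `0111` has been matched so far: state q0 is no progress, q4 is the absorbing accept state reached once `0111` has occurred. Intermediate states record partial matches; on a mismatch, fall back to the longest reusable overlap.
        0   1  
>  q0   q1  q0 
   q1   q1  q2 
   q2   q1  q3 
   q3   q1  q4 
 * q4   q4  q4 
(> = start, * = accepting)

start=q0 accept=q4 q0-0->q1 q0-1->q0 q1-0->q1 q1-1->q2 q2-0->q1 q2-1->q3 q3-0->q1 q3-1->q4 q4-0->q4 q4-1->q4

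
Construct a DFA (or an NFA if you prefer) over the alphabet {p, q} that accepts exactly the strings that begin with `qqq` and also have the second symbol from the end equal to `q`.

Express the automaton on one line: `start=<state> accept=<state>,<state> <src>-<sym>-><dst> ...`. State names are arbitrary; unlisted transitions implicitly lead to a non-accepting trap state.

start=S0 accept=S4,S5 S0-p->S1 S0-q->S2 S1-p->S1 S1-q->S1 S2-p->S1 S2-q->S3 S3-p->S1 S3-q->S4 S4-p->S5 S4-q->S4 S5-p->S6 S5-q->S7 S6-p->S6 S6-q->S7 S7-p->S5 S7-q->S4

Run two small machines in parallel and take their product. One (5 states) tracks whether the input so far still matches the prefix `qqq`; the other (7 states) tracks the last 2 symbols read. Each combined state is a pair, one component from each; accept when both components accept. Minimizing collapses redundant product states.
An 8-state machine:
        p   q  
>  S0   S1  S2 
   S1   S1  S1 
   S2   S1  S3 
   S3   S1  S4 
 * S4   S5  S4 
 * S5   S6  S7 
   S6   S6  S7 
   S7   S5  S4 
(> = start, * = accepting)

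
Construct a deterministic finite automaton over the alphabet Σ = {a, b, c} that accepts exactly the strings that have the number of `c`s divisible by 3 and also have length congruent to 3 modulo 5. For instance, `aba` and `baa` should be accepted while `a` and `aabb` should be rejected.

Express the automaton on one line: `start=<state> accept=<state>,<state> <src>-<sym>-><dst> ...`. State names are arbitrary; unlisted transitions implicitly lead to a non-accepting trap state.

Handle the two conditions separately and then intersect. One (3 states) tracks the count of `c`s modulo 3; the other (5 states) tracks the input length modulo 5. Each combined state is a pair, one component from each; accept when both components accept.
With 15 states:
          a    b    c  
>  q0     q1   q1   q2 
   q1     q3   q3   q4 
   q2     q4   q4   q5 
   q3     q6   q6   q7 
   q4     q7   q7   q8 
   q5     q8   q8   q6 
 * q6     q9   q9  q10 
   q7    q10  q10  q11 
   q8    q11  q11   q9 
   q9     q0   q0  q12 
   q10   q12  q12  q13 
   q11   q13  q13   q0 
   q12    q2   q2  q14 
   q13   q14  q14   q1 
   q14    q5   q5   q3 
(> = start, * = accepting)

start=q0 accept=q6 q0-a->q1 q0-b->q1 q0-c->q2 q1-a->q3 q1-b->q3 q1-c->q4 q2-a->q4 q2-b->q4 q2-c->q5 q3-a->q6 q3-b->q6 q3-c->q7 q4-a->q7 q4-b->q7 q4-c->q8 q5-a->q8 q5-b->q8 q5-c->q6 q6-a->q9 q6-b->q9 q6-c->q10 q7-a->q10 q7-b->q10 q7-c->q11 q8-a->q11 q8-b->q11 q8-c->q9 q9-a->q0 q9-b->q0 q9-c->q12 q10-a->q12 q10-b->q12 q10-c->q13 q11-a->q13 q11-b->q13 q11-c->q0 q12-a->q2 q12-b->q2 q12-c->q14 q13-a->q14 q13-b->q14 q13-c->q1 q14-a->q5 q14-b->q5 q14-c->q3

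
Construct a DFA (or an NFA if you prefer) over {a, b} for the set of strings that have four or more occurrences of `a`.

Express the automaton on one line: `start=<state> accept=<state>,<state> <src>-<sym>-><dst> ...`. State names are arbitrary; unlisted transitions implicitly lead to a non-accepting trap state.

Only the number of `a`s matters, and only up to 5. Make a chain q0 → q1 → q2 → q3 → q4 → q5 advanced by each `a` (with q5 absorbing); every other symbol self-loops. The accepting set is {q4, q5}.
        a   b  
>  q0   q1  q0 
   q1   q2  q1 
   q2   q3  q2 
   q3   q4  q3 
 * q4   q5  q4 
 * q5   q5  q5 
(> = start, * = accepting)

start=q0 accept=q4,q5 q0-a->q1 q0-b->q0 q1-a->q2 q1-b->q1 q2-a->q3 q2-b->q2 q3-a->q4 q3-b->q3 q4-a->q5 q4-b->q4 q5-a->q5 q5-b->q5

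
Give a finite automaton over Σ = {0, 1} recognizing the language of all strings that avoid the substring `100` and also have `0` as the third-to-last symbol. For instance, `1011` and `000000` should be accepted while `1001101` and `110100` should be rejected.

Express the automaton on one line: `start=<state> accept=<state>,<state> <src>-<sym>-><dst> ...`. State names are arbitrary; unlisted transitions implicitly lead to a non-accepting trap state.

Build one automaton per condition and run them in lockstep. One (4 states) tracks partial matches of the forbidden pattern `100`; the other (15 states) tracks the last 3 symbols read. Each combined state is a pair, one component from each; accept when both components accept.
A 22-state machine:
       0  1 
>  A   B  C 
   B   D  E 
   C   F  G 
   D   H  I 
   E   J  K 
   F   L  M 
   G   N  O 
 * H   H  I 
 * I   J  K 
 * J   L  M 
 * K   N  O 
   L   P  Q 
   M   J  K 
   N   L  M 
   O   N  O 
   P   P  Q 
   Q   R  S 
   R   L  T 
   S   U  V 
   T   R  S 
   U   L  T 
   V   U  V 
(> = start, * = accepting)

start=A accept=H,I,J,K A-0->B A-1->C B-0->D B-1->E C-0->F C-1->G D-0->H D-1->I E-0->J E-1->K F-0->L F-1->M G-0->N G-1->O H-0->H H-1->I I-0->J I-1->K J-0->L J-1->M K-0->N K-1->O L-0->P L-1->Q M-0->J M-1->K N-0->L N-1->M O-0->N O-1->O P-0->P P-1->Q Q-0->R Q-1->S R-0->L R-1->T S-0->U S-1->V T-0->R T-1->S U-0->L U-1->T V-0->U V-1->V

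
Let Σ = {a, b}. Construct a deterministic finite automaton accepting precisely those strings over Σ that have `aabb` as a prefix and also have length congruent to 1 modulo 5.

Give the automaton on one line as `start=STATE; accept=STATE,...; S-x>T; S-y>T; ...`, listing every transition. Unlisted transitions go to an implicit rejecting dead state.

Run two small machines in parallel and take their product. The first has 6 states tracking whether the input so far still matches the prefix `aabb`; the second has 5 states tracking the input length modulo 5. A product state is a pair (one from each), accepting exactly when both do. Equivalent product states are then merged.
10 states suffice.
        a   b  
>  S0   S1  S2 
   S1   S3  S2 
   S2   S2  S2 
   S3   S2  S4 
   S4   S2  S5 
   S5   S6  S6 
   S6   S7  S7 
 * S7   S8  S8 
   S8   S9  S9 
   S9   S5  S5 
(> = start, * = accepting)

start=S0; accept=S7; S0-a>S1; S0-b>S2; S1-a>S3; S1-b>S2; S2-a>S2; S2-b>S2; S3-a>S2; S3-b>S4; S4-a>S2; S4-b>S5; S5-a>S6; S5-b>S6; S6-a>S7; S6-b>S7; S7-a>S8; S7-b>S8; S8-a>S9; S8-b>S9; S9-a>S5; S9-b>S5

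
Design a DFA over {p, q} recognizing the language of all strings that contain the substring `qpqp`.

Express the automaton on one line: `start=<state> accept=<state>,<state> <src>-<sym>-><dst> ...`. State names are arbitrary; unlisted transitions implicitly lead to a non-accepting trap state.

start=s0 accept=s4 s0-p->s0 s0-q->s1 s1-p->s2 s1-q->s1 s2-p->s0 s2-q->s3 s3-p->s4 s3-q->s1 s4-p->s4 s4-q->s4

Track how much of `qpqp` has been matched so far: state s0 is no progress, s4 is the absorbing accept state reached once `qpqp` has occurred. Intermediate states record partial matches; on a mismatch, fall back to the longest reusable overlap.
        p   q  
>  s0   s0  s1 
   s1   s2  s1 
   s2   s0  s3 
   s3   s4  s1 
 * s4   s4  s4 
(> = start, * = accepting)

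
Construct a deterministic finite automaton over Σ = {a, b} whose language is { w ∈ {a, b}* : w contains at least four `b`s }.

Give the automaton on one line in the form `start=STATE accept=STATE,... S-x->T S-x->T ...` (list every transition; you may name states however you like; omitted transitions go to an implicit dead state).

Count `b`s, saturating at 5: states q0 through q4 mean 0 through 4 `b`s seen; q5 means more than 4. Each `b` increments (capped at q5); other symbols loop. Accept from {q4, q5}.
A 6-state machine:
        a   b  
>  q0   q0  q1 
   q1   q1  q2 
   q2   q2  q3 
   q3   q3  q4 
 * q4   q4  q5 
 * q5   q5  q5 
(> = start, * = accepting)

start=q0 accept=q4,q5 q0-a->q0 q0-b->q1 q1-a->q1 q1-b->q2 q2-a->q2 q2-b->q3 q3-a->q3 q3-b->q4 q4-a->q4 q4-b->q5 q5-a->q5 q5-b->q5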